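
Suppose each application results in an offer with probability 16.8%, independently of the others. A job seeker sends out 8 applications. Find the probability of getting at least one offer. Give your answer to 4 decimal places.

0.7704

P(at least one) = 1 − P(none) = 1 − (1 − 0.168)^8
= 1 − 0.229608 = 0.770392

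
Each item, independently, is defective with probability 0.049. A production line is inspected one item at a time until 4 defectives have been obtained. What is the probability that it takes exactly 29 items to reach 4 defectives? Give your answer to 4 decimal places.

0.0054

Y = trial on which the fourth success occurs; negative binomial, r=4, p=0.049.
P(Y=29) = C(28,3) · p^4 · (1−p)^25
= 3276 · 5.7648e-06 · 0.28478 = 0.005378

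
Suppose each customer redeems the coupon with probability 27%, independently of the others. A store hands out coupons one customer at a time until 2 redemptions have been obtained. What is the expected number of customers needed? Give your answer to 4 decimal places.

Y = total customers until the second success; negative binomial with r=2, p=0.27.
E[Y] = r / p = 2 / 0.27 = 7.407407

7.4074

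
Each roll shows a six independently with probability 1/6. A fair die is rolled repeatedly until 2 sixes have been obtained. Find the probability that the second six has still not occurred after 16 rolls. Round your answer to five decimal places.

Needing more than 16 rolls ⇔ fewer than 2 successes in the first 16. With X ~ Binomial(16, 0.166667), P(Y > 16) = P(X ≤ 1).
  k=0: C(16,0)·0.166667^0·0.833333^16 = 0.0540879
  k=1: C(16,1)·0.166667^1·0.833333^15 = 0.1730813
P(X ≤ 1) = 0.2271692

0.22717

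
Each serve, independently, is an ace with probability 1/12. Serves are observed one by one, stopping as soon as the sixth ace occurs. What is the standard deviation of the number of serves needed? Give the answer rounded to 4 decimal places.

28.1425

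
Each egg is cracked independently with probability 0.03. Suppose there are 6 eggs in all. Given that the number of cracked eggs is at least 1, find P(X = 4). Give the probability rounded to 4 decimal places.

0.0001

X ~ Binomial(6, 0.03). Want P(X=4 | X≥1) = P(X=4) / P(X≥1).
P(X=4) = C(6,4)·0.03^4·0.97^2 = 0.000011
P(X≥1) = 1 − 0.832972 = 0.167028
Ratio = 0.000011 / 0.167028 = 0.000068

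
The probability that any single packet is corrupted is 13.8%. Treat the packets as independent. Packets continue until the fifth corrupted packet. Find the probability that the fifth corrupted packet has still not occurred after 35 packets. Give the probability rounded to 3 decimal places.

0.460

Needing more than 35 packets ⇔ fewer than 5 successes in the first 35. With X ~ Binomial(35, 0.138), P(Y > 35) = P(X ≤ 4).
  k=0: C(35,0)·0.138^0·0.862^35 = 0.00553
  k=1: C(35,1)·0.138^1·0.862^34 = 0.03099
  k=2: C(35,2)·0.138^2·0.862^33 = 0.08434
  k=3: C(35,3)·0.138^3·0.862^32 = 0.14852
  k=4: C(35,4)·0.138^4·0.862^31 = 0.19021
P(X ≤ 4) = 0.45959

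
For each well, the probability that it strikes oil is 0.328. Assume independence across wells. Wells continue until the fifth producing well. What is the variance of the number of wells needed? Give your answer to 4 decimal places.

31.2314

Y = total wells until the fifth success; negative binomial with r=5, p=0.328.
Var(Y) = r(1−p)/p² = 5·0.672 / 0.328² = 31.231410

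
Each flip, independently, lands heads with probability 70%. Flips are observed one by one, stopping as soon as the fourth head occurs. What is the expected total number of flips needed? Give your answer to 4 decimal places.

5.7143

Y = total flips until the fourth success; negative binomial with r=4, p=0.70.
E[Y] = r / p = 4 / 0.70 = 5.714286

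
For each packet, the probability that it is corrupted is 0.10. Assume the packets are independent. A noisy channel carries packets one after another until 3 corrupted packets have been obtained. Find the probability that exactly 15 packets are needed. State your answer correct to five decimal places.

Y = trial on which the third success occurs; negative binomial, r=3, p=0.10.
P(Y=15) = C(14,2) · p^3 · (1−p)^12
= 91 · 0.001 · 0.28243 = 0.0257011

0.02570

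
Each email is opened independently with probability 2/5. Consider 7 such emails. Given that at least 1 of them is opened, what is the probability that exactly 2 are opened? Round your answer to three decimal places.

X ~ Binomial(7, 0.40). Want P(X=2 | X≥1) = P(X=2) / P(X≥1).
P(X=2) = C(7,2)·0.40^2·0.60^5 = 0.26127
P(X≥1) = 1 − 0.02799 = 0.97201
Ratio = 0.26127 / 0.97201 = 0.26880

0.269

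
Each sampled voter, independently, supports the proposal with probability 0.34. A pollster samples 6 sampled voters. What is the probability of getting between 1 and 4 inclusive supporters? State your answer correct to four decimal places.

X ~ Binomial(6, 0.34); P(1 ≤ X ≤ 4) = Σ C(6,k) p^k (1−p)^(6−k) over k:
  k=1: C(6,1)·0.34^1·0.66^5 = 0.255476
  k=2: C(6,2)·0.34^2·0.66^4 = 0.329022
  k=3: C(6,3)·0.34^3·0.66^3 = 0.225995
  k=4: C(6,4)·0.34^4·0.66^2 = 0.087316
Total = 0.897809

0.8978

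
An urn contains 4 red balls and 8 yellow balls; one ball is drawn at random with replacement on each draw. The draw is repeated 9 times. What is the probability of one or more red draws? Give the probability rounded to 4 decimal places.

P(at least one) = 1 − P(none) = 1 − (1 − 0.333333)^9
= 1 − 0.026012 = 0.973988

0.9740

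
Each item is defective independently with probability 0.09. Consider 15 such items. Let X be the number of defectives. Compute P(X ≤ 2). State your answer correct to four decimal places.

X ~ Binomial(15, 0.09); P(X ≤ 2) = Σ C(15,k) p^k (1−p)^(15−k) over k:
  k=0: C(15,0)·0.09^0·0.91^15 = 0.243008
  k=1: C(15,1)·0.09^1·0.91^14 = 0.360507
  k=2: C(15,2)·0.09^2·0.91^13 = 0.249582
Total = 0.853096

0.8531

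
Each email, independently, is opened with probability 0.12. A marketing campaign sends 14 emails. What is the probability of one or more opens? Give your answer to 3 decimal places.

P(at least one) = 1 − P(none) = 1 − (1 − 0.12)^14
= 1 − 0.16702 = 0.83298

0.833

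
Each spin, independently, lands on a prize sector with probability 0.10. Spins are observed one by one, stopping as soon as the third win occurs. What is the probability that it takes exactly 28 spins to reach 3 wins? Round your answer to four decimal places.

Y = trial on which the third success occurs; negative binomial, r=3, p=0.10.
P(Y=28) = C(27,2) · p^3 · (1−p)^25
= 351 · 0.001 · 0.07179 = 0.025198

0.0252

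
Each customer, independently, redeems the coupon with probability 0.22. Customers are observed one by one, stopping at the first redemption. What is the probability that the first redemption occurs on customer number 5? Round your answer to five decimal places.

Geometric (trials to first success), p = 0.22.
P(Y = 5) = (1−p)^4 · p = 0.37015 · 0.22 = 0.0814331

0.08143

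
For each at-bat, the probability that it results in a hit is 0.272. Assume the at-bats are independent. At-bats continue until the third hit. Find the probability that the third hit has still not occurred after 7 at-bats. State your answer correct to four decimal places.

Needing more than 7 at-bats ⇔ fewer than 3 successes in the first 7. With X ~ Binomial(7, 0.272), P(Y > 7) = P(X ≤ 2).
  k=0: C(7,0)·0.272^0·0.728^7 = 0.108373
  k=1: C(7,1)·0.272^1·0.728^6 = 0.283436
  k=2: C(7,2)·0.272^2·0.728^5 = 0.317698
P(X ≤ 2) = 0.709506

0.7095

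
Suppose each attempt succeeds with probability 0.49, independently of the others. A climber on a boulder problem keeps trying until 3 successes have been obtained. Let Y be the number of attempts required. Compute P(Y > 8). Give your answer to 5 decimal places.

0.15805

Needing more than 8 attempts ⇔ fewer than 3 successes in the first 8. With X ~ Binomial(8, 0.49), P(Y > 8) = P(X ≤ 2).
  k=0: C(8,0)·0.49^0·0.51^8 = 0.0045768
  k=1: C(8,1)·0.49^1·0.51^7 = 0.0351785
  k=2: C(8,2)·0.49^2·0.51^6 = 0.1182963
P(X ≤ 2) = 0.1580516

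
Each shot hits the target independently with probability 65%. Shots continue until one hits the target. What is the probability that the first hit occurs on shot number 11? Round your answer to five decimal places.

0.00002

Geometric (trials to first success), p = 0.65.
P(Y = 11) = (1−p)^10 · p = 2.7585e-05 · 0.65 = 0.0000179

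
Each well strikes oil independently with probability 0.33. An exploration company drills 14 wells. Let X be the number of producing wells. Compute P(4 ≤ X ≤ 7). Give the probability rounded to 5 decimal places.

X ~ Binomial(14, 0.33); P(4 ≤ X ≤ 7) = Σ C(14,k) p^k (1−p)^(14−k) over k:
  k=4: C(14,4)·0.33^4·0.67^10 = 0.2163903
  k=5: C(14,5)·0.33^5·0.67^9 = 0.2131606
  k=6: C(14,6)·0.33^6·0.67^8 = 0.1574843
  k=7: C(14,7)·0.33^7·0.67^7 = 0.0886479
Total = 0.6756832

0.67568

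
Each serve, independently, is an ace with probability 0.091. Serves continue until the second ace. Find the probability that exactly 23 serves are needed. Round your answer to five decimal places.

0.02457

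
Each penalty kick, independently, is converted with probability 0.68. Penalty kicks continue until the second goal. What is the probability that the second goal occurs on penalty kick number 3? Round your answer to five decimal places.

0.29594

Y = trial on which the second success occurs; negative binomial, r=2, p=0.68.
P(Y=3) = C(2,1) · p^2 · (1−p)^1
= 2 · 0.4624 · 0.32 = 0.2959360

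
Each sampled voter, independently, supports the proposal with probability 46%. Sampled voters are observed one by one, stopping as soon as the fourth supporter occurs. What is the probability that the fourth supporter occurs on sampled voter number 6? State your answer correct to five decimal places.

Y = trial on which the fourth success occurs; negative binomial, r=4, p=0.46.
P(Y=6) = C(5,3) · p^4 · (1−p)^2
= 10 · 0.044775 · 0.2916 = 0.1305626

0.13056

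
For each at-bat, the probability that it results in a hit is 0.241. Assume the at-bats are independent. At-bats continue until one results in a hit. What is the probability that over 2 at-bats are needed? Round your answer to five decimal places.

0.57608

Y = number of at-bats to the first success; geometric, p = 0.241.
P(Y > 2) = P(first 2 all fail) = (1−p)^2 = 0.5760810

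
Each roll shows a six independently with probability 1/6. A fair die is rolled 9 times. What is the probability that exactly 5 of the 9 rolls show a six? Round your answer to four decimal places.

0.0078

X ~ Binomial(n=9, p=0.166667).
P(X=5) = C(9,5) · p^5 · (1−p)^4
= 126 · 0.0001286 · 0.48225 = 0.007814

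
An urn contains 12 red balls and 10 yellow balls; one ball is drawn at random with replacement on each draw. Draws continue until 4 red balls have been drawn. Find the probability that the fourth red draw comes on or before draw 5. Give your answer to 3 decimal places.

Finishing within 5 draws ⇔ at least 4 successes in the first 5. With X ~ Binomial(5, 0.545455), P(Y ≤ 5) = 1 − P(X ≤ 3).
  k=0: C(5,0)·0.545455^0·0.454545^5 = 0.01940
  k=1: C(5,1)·0.545455^1·0.454545^4 = 0.11642
  k=2: C(5,2)·0.545455^2·0.454545^3 = 0.27941
  k=3: C(5,3)·0.545455^3·0.454545^2 = 0.33530
1 − 0.75054 = 0.24946

0.249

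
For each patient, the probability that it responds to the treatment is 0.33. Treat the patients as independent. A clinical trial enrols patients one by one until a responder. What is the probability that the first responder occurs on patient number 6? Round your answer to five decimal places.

Geometric (trials to first success), p = 0.33.
P(Y = 6) = (1−p)^5 · p = 0.13501 · 0.33 = 0.0445541

0.04455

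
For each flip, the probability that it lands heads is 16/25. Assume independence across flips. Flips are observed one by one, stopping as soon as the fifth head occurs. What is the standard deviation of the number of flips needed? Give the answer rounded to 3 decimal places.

Y = total flips until the fifth success; negative binomial with r=5, p=0.64.
SD(Y) = √[r(1−p)/p²] = √(4.39453) = 2.09631

2.096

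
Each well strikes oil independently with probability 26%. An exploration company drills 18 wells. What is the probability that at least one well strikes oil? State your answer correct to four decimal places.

0.9956

P(at least one) = 1 − P(none) = 1 − (1 − 0.26)^18
= 1 − 0.004428 = 0.995572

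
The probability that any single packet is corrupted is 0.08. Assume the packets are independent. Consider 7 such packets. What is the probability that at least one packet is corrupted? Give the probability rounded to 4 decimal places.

P(at least one) = 1 − P(none) = 1 − (1 − 0.08)^7
= 1 − 0.557847 = 0.442153

0.4422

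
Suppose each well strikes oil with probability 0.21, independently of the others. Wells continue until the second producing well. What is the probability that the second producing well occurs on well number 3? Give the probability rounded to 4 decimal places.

0.0697

Y = trial on which the second success occurs; negative binomial, r=2, p=0.21.
P(Y=3) = C(2,1) · p^2 · (1−p)^1
= 2 · 0.0441 · 0.79 = 0.069678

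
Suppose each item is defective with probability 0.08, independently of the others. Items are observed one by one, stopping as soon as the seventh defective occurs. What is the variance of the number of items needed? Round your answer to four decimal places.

1006.2500

Y = total items until the seventh success; negative binomial with r=7, p=0.08.
Var(Y) = r(1−p)/p² = 7·0.92 / 0.08² = 1006.250000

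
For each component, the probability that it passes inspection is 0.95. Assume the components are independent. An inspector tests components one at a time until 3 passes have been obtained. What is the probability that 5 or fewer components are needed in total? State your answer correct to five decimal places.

0.99884

Finishing within 5 components ⇔ at least 3 successes in the first 5. With X ~ Binomial(5, 0.95), P(Y ≤ 5) = 1 − P(X ≤ 2).
  k=0: C(5,0)·0.95^0·0.05^5 = 0.0000003
  k=1: C(5,1)·0.95^1·0.05^4 = 0.0000297
  k=2: C(5,2)·0.95^2·0.05^3 = 0.0011281
1 − 0.0011581 = 0.9988419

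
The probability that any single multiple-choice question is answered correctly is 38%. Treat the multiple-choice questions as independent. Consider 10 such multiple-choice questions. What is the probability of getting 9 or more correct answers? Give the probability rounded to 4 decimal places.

0.0011

X ~ Binomial(10, 0.38); P(X ≥ 9) = Σ C(10,k) p^k (1−p)^(10−k) over k:
  k=9: C(10,9)·0.38^9·0.62^1 = 0.001024
  k=10: C(10,10)·0.38^10·0.62^0 = 0.000063
Total = 0.001087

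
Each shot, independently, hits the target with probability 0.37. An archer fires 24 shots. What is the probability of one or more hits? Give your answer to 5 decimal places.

0.99998

P(at least one) = 1 − P(none) = 1 − (1 − 0.37)^24
= 1 − 0.0000153 = 0.9999847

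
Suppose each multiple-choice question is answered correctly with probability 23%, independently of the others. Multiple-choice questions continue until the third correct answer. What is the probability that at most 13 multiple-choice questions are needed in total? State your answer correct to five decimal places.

0.60388

Finishing within 13 multiple-choice questions ⇔ at least 3 successes in the first 13. With X ~ Binomial(13, 0.23), P(Y ≤ 13) = 1 − P(X ≤ 2).
  k=0: C(13,0)·0.23^0·0.77^13 = 0.0334487
  k=1: C(13,1)·0.23^1·0.77^12 = 0.1298853
  k=2: C(13,2)·0.23^2·0.77^11 = 0.2327814
1 − 0.3961154 = 0.6038846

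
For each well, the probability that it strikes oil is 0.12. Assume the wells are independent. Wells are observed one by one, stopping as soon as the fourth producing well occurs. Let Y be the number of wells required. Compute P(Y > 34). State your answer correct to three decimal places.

Needing more than 34 wells ⇔ fewer than 4 successes in the first 34. With X ~ Binomial(34, 0.12), P(Y > 34) = P(X ≤ 3).
  k=0: C(34,0)·0.12^0·0.88^34 = 0.01295
  k=1: C(34,1)·0.12^1·0.88^33 = 0.06006
  k=2: C(34,2)·0.12^2·0.88^32 = 0.13514
  k=3: C(34,3)·0.12^3·0.88^31 = 0.19656
P(X ≤ 3) = 0.40471

0.405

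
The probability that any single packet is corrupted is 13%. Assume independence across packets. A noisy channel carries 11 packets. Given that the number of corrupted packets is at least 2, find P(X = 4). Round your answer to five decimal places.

0.08296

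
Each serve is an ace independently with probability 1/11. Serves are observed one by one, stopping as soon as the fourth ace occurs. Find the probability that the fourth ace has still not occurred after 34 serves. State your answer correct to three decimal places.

0.626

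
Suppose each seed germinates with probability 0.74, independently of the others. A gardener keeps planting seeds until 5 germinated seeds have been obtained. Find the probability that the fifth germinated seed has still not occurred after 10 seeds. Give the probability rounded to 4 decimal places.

Needing more than 10 seeds ⇔ fewer than 5 successes in the first 10. With X ~ Binomial(10, 0.74), P(Y > 10) = P(X ≤ 4).
  k=0: C(10,0)·0.74^0·0.26^10 = 0.000001
  k=1: C(10,1)·0.74^1·0.26^9 = 0.000040
  k=2: C(10,2)·0.74^2·0.26^8 = 0.000515
  k=3: C(10,3)·0.74^3·0.26^7 = 0.003906
  k=4: C(10,4)·0.74^4·0.26^6 = 0.019453
P(X ≤ 4) = 0.023915

0.0239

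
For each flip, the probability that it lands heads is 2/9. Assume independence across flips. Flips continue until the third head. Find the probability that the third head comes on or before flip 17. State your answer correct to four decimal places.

0.7634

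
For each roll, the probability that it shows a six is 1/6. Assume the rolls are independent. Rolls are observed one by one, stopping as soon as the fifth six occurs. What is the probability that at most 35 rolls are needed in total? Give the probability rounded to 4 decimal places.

0.7157

Finishing within 35 rolls ⇔ at least 5 successes in the first 35. With X ~ Binomial(35, 0.166667), P(Y ≤ 35) = 1 − P(X ≤ 4).
  k=0: C(35,0)·0.166667^0·0.833333^35 = 0.001693
  k=1: C(35,1)·0.166667^1·0.833333^34 = 0.011851
  k=2: C(35,2)·0.166667^2·0.833333^33 = 0.040293
  k=3: C(35,3)·0.166667^3·0.833333^32 = 0.088645
  k=4: C(35,4)·0.166667^4·0.833333^31 = 0.141833
1 − 0.284315 = 0.715685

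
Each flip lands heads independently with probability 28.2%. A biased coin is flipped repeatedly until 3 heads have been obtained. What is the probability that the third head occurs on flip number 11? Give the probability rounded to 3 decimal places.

0.071

Y = trial on which the third success occurs; negative binomial, r=3, p=0.282.
P(Y=11) = C(10,2) · p^3 · (1−p)^8
= 45 · 0.022426 · 0.070631 = 0.07128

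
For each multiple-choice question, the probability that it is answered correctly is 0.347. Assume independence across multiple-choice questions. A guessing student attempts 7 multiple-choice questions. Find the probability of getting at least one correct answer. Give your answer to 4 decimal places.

0.9494

P(at least one) = 1 − P(none) = 1 − (1 − 0.347)^7
= 1 − 0.050628 = 0.949372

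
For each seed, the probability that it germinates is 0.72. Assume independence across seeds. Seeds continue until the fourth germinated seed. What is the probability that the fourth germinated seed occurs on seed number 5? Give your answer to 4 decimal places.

0.3010

Y = trial on which the fourth success occurs; negative binomial, r=4, p=0.72.
P(Y=5) = C(4,3) · p^4 · (1−p)^1
= 4 · 0.26874 · 0.28 = 0.300987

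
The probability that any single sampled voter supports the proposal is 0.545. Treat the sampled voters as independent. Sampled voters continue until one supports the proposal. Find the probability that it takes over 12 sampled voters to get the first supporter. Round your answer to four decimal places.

Y = number of sampled voters to the first success; geometric, p = 0.545.
P(Y > 12) = P(first 12 all fail) = (1−p)^12 = 0.000079

0.0001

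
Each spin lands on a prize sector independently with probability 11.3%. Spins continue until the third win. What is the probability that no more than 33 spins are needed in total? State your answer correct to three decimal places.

Finishing within 33 spins ⇔ at least 3 successes in the first 33. With X ~ Binomial(33, 0.113), P(Y ≤ 33) = 1 − P(X ≤ 2).
  k=0: C(33,0)·0.113^0·0.887^33 = 0.01912
  k=1: C(33,1)·0.113^1·0.887^32 = 0.08038
  k=2: C(33,2)·0.113^2·0.887^31 = 0.16384
1 − 0.26334 = 0.73666

0.737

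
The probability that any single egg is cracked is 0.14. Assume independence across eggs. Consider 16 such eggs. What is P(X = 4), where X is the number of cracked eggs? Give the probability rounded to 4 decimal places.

X ~ Binomial(n=16, p=0.14).
P(X=4) = C(16,4) · p^4 · (1−p)^12
= 1820 · 0.00038416 · 0.16367 = 0.114437

0.1144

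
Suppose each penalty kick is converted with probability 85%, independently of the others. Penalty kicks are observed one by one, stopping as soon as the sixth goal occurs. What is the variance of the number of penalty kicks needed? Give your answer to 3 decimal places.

Y = total penalty kicks until the sixth success; negative binomial with r=6, p=0.85.
Var(Y) = r(1−p)/p² = 6·0.15 / 0.85² = 1.24567

1.246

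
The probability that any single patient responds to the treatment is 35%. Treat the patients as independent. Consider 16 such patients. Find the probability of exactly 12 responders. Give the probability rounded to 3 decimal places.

0.001

X ~ Binomial(n=16, p=0.35).
P(X=12) = C(16,12) · p^12 · (1−p)^4
= 1820 · 3.3792e-06 · 0.17851 = 0.00110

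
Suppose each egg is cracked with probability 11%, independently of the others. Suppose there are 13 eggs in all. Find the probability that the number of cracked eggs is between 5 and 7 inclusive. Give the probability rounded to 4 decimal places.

0.0097

X ~ Binomial(13, 0.11); P(5 ≤ X ≤ 7) = Σ C(13,k) p^k (1−p)^(13−k) over k:
  k=5: C(13,5)·0.11^5·0.89^8 = 0.008159
  k=6: C(13,6)·0.11^6·0.89^7 = 0.001345
  k=7: C(13,7)·0.11^7·0.89^6 = 0.000166
Total = 0.009670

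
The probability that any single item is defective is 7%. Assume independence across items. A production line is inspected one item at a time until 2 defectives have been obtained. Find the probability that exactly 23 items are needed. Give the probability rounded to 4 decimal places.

Y = trial on which the second success occurs; negative binomial, r=2, p=0.07.
P(Y=23) = C(22,1) · p^2 · (1−p)^21
= 22 · 0.0049 · 0.21784 = 0.023483

0.0235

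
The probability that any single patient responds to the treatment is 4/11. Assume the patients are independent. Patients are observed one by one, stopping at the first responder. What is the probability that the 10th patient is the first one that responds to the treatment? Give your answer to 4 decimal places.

0.0062

Geometric (trials to first success), p = 0.363636.
P(Y = 10) = (1−p)^9 · p = 0.017114 · 0.363636 = 0.006223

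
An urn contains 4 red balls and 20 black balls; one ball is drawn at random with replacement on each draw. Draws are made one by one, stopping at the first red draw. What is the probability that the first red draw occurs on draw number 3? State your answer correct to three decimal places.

Geometric (trials to first success), p = 0.166667.
P(Y = 3) = (1−p)^2 · p = 0.69444 · 0.166667 = 0.11574

0.116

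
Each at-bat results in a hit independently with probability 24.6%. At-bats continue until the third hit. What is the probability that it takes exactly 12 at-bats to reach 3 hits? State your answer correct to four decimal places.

0.0645

Y = trial on which the third success occurs; negative binomial, r=3, p=0.246.
P(Y=12) = C(11,2) · p^3 · (1−p)^9
= 55 · 0.014887 · 0.078767 = 0.064493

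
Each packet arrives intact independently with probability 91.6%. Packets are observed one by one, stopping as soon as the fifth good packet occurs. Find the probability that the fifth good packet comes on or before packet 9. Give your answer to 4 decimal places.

Finishing within 9 packets ⇔ at least 5 successes in the first 9. With X ~ Binomial(9, 0.916), P(Y ≤ 9) = 1 − P(X ≤ 4).
  k=0: C(9,0)·0.916^0·0.084^9 = 0.000000
  k=1: C(9,1)·0.916^1·0.084^8 = 0.000000
  k=2: C(9,2)·0.916^2·0.084^7 = 0.000001
  k=3: C(9,3)·0.916^3·0.084^6 = 0.000023
  k=4: C(9,4)·0.916^4·0.084^5 = 0.000371
1 − 0.000395 = 0.999605

0.9996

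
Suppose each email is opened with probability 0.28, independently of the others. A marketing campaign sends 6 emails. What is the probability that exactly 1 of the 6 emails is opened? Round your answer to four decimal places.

0.3251

X ~ Binomial(n=6, p=0.28).
P(X=1) = C(6,1) · p^1 · (1−p)^5
= 6 · 0.28 · 0.19349 = 0.325066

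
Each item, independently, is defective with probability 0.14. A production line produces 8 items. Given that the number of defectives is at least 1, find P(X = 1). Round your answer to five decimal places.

0.55606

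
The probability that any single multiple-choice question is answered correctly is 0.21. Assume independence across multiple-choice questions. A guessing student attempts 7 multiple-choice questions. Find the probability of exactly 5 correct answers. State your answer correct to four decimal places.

X ~ Binomial(n=7, p=0.21).
P(X=5) = C(7,5) · p^5 · (1−p)^2
= 21 · 0.00040841 · 0.6241 = 0.005353

0.0054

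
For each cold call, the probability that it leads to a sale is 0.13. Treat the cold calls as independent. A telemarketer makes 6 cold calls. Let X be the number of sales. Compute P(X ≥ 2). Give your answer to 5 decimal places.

0.17761

X ~ Binomial(6, 0.13); P(X ≥ 2) = Σ C(6,k) p^k (1−p)^(6−k) over k:
  k=2: C(6,2)·0.13^2·0.87^4 = 0.1452295
  k=3: C(6,3)·0.13^3·0.87^3 = 0.0289346
  k=4: C(6,4)·0.13^4·0.87^2 = 0.0032427
  k=5: C(6,5)·0.13^5·0.87^1 = 0.0001938
  k=6: C(6,6)·0.13^6·0.87^0 = 0.0000048
Total = 0.1776055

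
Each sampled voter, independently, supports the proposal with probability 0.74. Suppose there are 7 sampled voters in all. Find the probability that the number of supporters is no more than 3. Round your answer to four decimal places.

0.0802

X ~ Binomial(7, 0.74); P(X ≤ 3) = Σ C(7,k) p^k (1−p)^(7−k) over k:
  k=0: C(7,0)·0.74^0·0.26^7 = 0.000080
  k=1: C(7,1)·0.74^1·0.26^6 = 0.001600
  k=2: C(7,2)·0.74^2·0.26^5 = 0.013663
  k=3: C(7,3)·0.74^3·0.26^4 = 0.064812
Total = 0.080156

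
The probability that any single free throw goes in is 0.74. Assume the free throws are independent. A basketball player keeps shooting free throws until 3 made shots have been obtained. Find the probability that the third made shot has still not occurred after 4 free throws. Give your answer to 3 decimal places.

Needing more than 4 free throws ⇔ fewer than 3 successes in the first 4. With X ~ Binomial(4, 0.74), P(Y > 4) = P(X ≤ 2).
  k=0: C(4,0)·0.74^0·0.26^4 = 0.00457
  k=1: C(4,1)·0.74^1·0.26^3 = 0.05202
  k=2: C(4,2)·0.74^2·0.26^2 = 0.22211
P(X ≤ 2) = 0.27870

0.279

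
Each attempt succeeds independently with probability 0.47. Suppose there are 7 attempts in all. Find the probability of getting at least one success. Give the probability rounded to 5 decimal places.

P(at least one) = 1 − P(none) = 1 − (1 − 0.47)^7
= 1 − 0.0117471 = 0.9882529

0.98825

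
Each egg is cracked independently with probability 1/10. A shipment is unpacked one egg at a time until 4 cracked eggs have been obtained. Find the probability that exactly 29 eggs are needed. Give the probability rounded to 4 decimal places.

Y = trial on which the fourth success occurs; negative binomial, r=4, p=0.10.
P(Y=29) = C(28,3) · p^4 · (1−p)^25
= 3276 · 0.0001 · 0.07179 = 0.023518

0.0235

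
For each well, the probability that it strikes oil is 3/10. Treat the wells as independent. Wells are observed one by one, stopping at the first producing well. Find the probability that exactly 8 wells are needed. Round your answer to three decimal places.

0.025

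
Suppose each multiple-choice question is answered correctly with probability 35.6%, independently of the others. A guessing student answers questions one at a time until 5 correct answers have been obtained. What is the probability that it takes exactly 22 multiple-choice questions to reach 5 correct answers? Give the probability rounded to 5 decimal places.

0.01929

Y = trial on which the fifth success occurs; negative binomial, r=5, p=0.356.
P(Y=22) = C(21,4) · p^5 · (1−p)^17
= 5985 · 0.0057181 · 0.00056372 = 0.0192919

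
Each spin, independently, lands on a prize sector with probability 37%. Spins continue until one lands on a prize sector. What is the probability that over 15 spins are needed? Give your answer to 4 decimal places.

0.0010

Y = number of spins to the first success; geometric, p = 0.37.
P(Y > 15) = P(first 15 all fail) = (1−p)^15 = 0.000977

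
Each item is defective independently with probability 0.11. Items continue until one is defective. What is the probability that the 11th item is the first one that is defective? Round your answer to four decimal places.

0.0343

Geometric (trials to first success), p = 0.11.
P(Y = 11) = (1−p)^10 · p = 0.31182 · 0.11 = 0.034300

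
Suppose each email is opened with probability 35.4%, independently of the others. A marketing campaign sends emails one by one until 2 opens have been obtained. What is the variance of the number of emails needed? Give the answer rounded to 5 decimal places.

10.30994

Y = total emails until the second success; negative binomial with r=2, p=0.354.
Var(Y) = r(1−p)/p² = 2·0.646 / 0.354² = 10.3099365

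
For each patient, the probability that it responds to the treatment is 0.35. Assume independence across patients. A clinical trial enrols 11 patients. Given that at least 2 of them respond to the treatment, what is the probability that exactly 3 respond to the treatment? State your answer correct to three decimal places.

0.240

X ~ Binomial(11, 0.35). Want P(X=3 | X≥2) = P(X=3) / P(X≥2).
P(X=3) = C(11,3)·0.35^3·0.65^8 = 0.22542
P(X≥2) = 1 − 0.00875 − 0.05183 = 0.93942
Ratio = 0.22542 / 0.93942 = 0.23996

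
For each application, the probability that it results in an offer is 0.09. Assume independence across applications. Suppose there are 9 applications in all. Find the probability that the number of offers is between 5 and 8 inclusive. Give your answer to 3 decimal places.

X ~ Binomial(9, 0.09); P(5 ≤ X ≤ 8) = Σ C(9,k) p^k (1−p)^(9−k) over k:
  k=5: C(9,5)·0.09^5·0.91^4 = 0.00051
  k=6: C(9,6)·0.09^6·0.91^3 = 0.00003
  k=7: C(9,7)·0.09^7·0.91^2 = 0.00000
  k=8: C(9,8)·0.09^8·0.91^1 = 0.00000
Total = 0.00055

0.001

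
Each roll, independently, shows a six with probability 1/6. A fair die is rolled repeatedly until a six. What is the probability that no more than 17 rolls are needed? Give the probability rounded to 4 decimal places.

Y = number of rolls to the first success; geometric, p = 0.166667.
P(Y ≤ 17) = 1 − (1−p)^17 = 1 − 0.045073 = 0.954927

0.9549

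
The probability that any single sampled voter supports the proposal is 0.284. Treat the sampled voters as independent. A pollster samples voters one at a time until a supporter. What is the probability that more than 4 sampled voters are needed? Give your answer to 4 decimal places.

Y = number of sampled voters to the first success; geometric, p = 0.284.
P(Y > 4) = P(first 4 all fail) = (1−p)^4 = 0.262816

0.2628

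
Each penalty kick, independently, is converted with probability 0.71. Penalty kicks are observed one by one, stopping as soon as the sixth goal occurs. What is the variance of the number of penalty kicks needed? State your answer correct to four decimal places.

Y = total penalty kicks until the sixth success; negative binomial with r=6, p=0.71.
Var(Y) = r(1−p)/p² = 6·0.29 / 0.71² = 3.451696

3.4517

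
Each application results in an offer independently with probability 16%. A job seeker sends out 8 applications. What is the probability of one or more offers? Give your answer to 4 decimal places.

0.7521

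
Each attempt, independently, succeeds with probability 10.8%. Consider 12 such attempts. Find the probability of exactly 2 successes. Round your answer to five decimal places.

0.24549

X ~ Binomial(n=12, p=0.108).
P(X=2) = C(12,2) · p^2 · (1−p)^10
= 66 · 0.011664 · 0.3189 = 0.2454935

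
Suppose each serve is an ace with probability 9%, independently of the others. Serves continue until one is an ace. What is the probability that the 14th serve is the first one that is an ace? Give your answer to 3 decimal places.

0.026

Geometric (trials to first success), p = 0.09.
P(Y = 14) = (1−p)^13 · p = 0.29345 · 0.09 = 0.02641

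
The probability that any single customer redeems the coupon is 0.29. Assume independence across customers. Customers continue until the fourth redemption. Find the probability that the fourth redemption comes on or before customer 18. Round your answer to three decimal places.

0.812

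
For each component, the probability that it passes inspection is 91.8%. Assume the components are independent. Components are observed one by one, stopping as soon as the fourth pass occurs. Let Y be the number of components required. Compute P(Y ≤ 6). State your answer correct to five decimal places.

0.99088

Finishing within 6 components ⇔ at least 4 successes in the first 6. With X ~ Binomial(6, 0.918), P(Y ≤ 6) = 1 − P(X ≤ 3).
  k=0: C(6,0)·0.918^0·0.082^6 = 0.0000003
  k=1: C(6,1)·0.918^1·0.082^5 = 0.0000204
  k=2: C(6,2)·0.918^2·0.082^4 = 0.0005715
  k=3: C(6,3)·0.918^3·0.082^3 = 0.0085310
1 − 0.0091232 = 0.9908768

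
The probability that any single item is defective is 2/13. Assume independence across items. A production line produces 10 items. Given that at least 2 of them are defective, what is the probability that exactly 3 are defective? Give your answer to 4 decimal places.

0.2889

X ~ Binomial(10, 0.153846). Want P(X=3 | X≥2) = P(X=3) / P(X≥2).
P(X=3) = C(10,3)·0.153846^3·0.846154^7 = 0.135702
P(X≥2) = 1 − 0.188145 − 0.342082 = 0.469772
Ratio = 0.135702 / 0.469772 = 0.288868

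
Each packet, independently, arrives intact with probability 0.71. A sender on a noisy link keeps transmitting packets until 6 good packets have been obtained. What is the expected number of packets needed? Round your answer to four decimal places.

Y = total packets until the sixth success; negative binomial with r=6, p=0.71.
E[Y] = r / p = 6 / 0.71 = 8.450704

8.4507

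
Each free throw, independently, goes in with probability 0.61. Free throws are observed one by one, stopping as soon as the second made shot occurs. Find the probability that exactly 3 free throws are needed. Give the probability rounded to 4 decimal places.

Y = trial on which the second success occurs; negative binomial, r=2, p=0.61.
P(Y=3) = C(2,1) · p^2 · (1−p)^1
= 2 · 0.3721 · 0.39 = 0.290238

0.2902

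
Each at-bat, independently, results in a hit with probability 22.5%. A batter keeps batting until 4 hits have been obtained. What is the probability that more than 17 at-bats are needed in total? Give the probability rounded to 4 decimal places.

0.4468

Needing more than 17 at-bats ⇔ fewer than 4 successes in the first 17. With X ~ Binomial(17, 0.225), P(Y > 17) = P(X ≤ 3).
  k=0: C(17,0)·0.225^0·0.775^17 = 0.013126
  k=1: C(17,1)·0.225^1·0.775^16 = 0.064783
  k=2: C(17,2)·0.225^2·0.775^15 = 0.150463
  k=3: C(17,3)·0.225^3·0.775^14 = 0.218414
P(X ≤ 3) = 0.446785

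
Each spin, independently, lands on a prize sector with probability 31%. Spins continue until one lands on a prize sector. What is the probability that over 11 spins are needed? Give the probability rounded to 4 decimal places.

0.0169

Y = number of spins to the first success; geometric, p = 0.31.
P(Y > 11) = P(first 11 all fail) = (1−p)^11 = 0.016879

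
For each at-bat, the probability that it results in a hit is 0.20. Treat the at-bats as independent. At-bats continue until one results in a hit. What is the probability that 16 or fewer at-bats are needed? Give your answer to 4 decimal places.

0.9719

Y = number of at-bats to the first success; geometric, p = 0.20.
P(Y ≤ 16) = 1 − (1−p)^16 = 1 − 0.028147 = 0.971853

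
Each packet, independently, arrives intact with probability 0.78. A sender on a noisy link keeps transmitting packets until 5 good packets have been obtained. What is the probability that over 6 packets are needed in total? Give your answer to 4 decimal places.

0.3937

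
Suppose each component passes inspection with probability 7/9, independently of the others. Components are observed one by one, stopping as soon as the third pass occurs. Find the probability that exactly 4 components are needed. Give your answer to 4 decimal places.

Y = trial on which the third success occurs; negative binomial, r=3, p=0.777778.
P(Y=4) = C(3,2) · p^3 · (1−p)^1
= 3 · 0.47051 · 0.22222 = 0.313672

0.3137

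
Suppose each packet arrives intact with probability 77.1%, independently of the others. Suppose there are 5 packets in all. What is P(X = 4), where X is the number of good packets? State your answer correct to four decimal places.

0.4046

X ~ Binomial(n=5, p=0.771).
P(X=4) = C(5,4) · p^4 · (1−p)^1
= 5 · 0.35336 · 0.229 = 0.404597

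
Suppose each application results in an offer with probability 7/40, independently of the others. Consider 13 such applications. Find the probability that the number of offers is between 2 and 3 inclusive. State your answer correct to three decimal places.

X ~ Binomial(13, 0.175); P(2 ≤ X ≤ 3) = Σ C(13,k) p^k (1−p)^(13−k) over k:
  k=2: C(13,2)·0.175^2·0.825^11 = 0.28785
  k=3: C(13,3)·0.175^3·0.825^10 = 0.22388
Total = 0.51173

0.512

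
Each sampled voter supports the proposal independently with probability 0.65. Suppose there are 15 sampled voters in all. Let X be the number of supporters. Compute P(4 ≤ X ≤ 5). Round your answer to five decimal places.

X ~ Binomial(15, 0.65); P(4 ≤ X ≤ 5) = Σ C(15,k) p^k (1−p)^(15−k) over k:
  k=4: C(15,4)·0.65^4·0.35^11 = 0.0023525
  k=5: C(15,5)·0.65^5·0.35^10 = 0.0096118
Total = 0.0119643

0.01196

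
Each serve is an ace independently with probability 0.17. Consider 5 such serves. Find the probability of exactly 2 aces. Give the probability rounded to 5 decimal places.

0.16525

X ~ Binomial(n=5, p=0.17).
P(X=2) = C(5,2) · p^2 · (1−p)^3
= 10 · 0.0289 · 0.57179 = 0.1652464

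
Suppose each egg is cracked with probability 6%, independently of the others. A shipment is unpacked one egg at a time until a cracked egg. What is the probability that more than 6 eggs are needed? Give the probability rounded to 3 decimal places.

Y = number of eggs to the first success; geometric, p = 0.06.
P(Y > 6) = P(first 6 all fail) = (1−p)^6 = 0.68987

0.690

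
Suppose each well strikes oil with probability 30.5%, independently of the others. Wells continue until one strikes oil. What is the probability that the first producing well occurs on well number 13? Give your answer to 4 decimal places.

0.0039

Geometric (trials to first success), p = 0.305.
P(Y = 13) = (1−p)^12 · p = 0.0127 · 0.305 = 0.003874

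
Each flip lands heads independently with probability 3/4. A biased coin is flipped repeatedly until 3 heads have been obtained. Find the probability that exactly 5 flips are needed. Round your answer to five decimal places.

Y = trial on which the third success occurs; negative binomial, r=3, p=0.75.
P(Y=5) = C(4,2) · p^3 · (1−p)^2
= 6 · 0.42188 · 0.0625 = 0.1582031

0.15820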